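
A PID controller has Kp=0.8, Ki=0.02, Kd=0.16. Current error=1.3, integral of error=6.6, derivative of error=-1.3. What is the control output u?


u = Kp*e + Ki*int(e) + Kd*de/dt
= 0.8*1.3 + 0.02*6.6 + 0.16*(-1.3)
= 1.04 + 0.132 + -0.208
= 0.964


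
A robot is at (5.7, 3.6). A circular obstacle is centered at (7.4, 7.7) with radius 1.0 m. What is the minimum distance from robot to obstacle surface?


center_dist = sqrt((5.7-7.4)^2 + (3.6-7.7)^2)
= sqrt(2.89 + 16.81)
= 4.4385
min_dist = center_dist - radius = 4.4385 - 1.0 = 3.4385 m


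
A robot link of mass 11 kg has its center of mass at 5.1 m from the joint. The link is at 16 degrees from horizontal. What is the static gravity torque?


tau = m*g*L*cos(angle)
= 11 * 9.81 * 5.1 * cos(16 deg)
= 11 * 9.81 * 5.1 * 0.9613
= 529.0217 Nm


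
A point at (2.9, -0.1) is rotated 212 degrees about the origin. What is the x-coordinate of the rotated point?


x' = x*cos(theta) - y*sin(theta)
cos(212 deg) = -0.848, sin(212 deg) = -0.5299
x' = 2.9 * -0.848 - -0.1 * -0.5299
= -2.4593 - 0.053
= -2.5123


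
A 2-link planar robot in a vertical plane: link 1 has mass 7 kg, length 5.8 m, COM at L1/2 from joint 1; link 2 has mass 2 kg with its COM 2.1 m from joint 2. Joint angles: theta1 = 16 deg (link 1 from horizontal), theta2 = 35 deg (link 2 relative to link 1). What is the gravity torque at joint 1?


Horizontal distance from joint 1 to link-1 COM:
  x_c1 = (L1/2)*cos(t1) = 2.9 * 0.9613 = 2.7877 m
Horizontal distance from joint 1 to link-2 COM:
  x_c2 = L1*cos(t1) + Lc2*cos(t1+t2)
       = 5.8*0.9613 + 2.1*0.6293 = 6.8969 m
tau1 = m1*g*x_c1 + m2*g*x_c2
     = 7*9.81*2.7877 + 2*9.81*6.8969
     = 191.4285 + 135.317
     = 326.7455 Nm


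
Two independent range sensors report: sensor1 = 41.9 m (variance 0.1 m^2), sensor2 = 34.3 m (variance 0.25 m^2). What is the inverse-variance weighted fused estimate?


w1 = (1/var1) / (1/var1 + 1/var2)
   = 10.0 / (10.0 + 4.0) = 0.7143
w2 = 1 - w1 = 0.2857
fused = w1*s1 + w2*s2 = 29.9286 + 9.8
= 39.7286 m


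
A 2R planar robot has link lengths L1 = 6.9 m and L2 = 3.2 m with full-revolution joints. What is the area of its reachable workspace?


r_max = L1 + L2 = 10.1 m
r_min = |L1 - L2| = 3.7 m
Area = pi*(r_max^2 - r_min^2)
= pi*(102.01 - 13.69)
= pi * 88.32
= 277.4655 m^2


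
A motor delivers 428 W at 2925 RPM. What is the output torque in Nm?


omega = 2925 * 2*pi/60 = 306.3053 rad/s
tau = P / omega = 428 / 306.3053
= 1.3973 Nm


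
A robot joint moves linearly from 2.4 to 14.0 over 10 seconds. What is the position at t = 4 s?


s = t/T = 4/10 = 0.4
p(t) = p0 + (pf-p0)*s
= 2.4 + (14.0 - 2.4) * 0.4
= 7.04


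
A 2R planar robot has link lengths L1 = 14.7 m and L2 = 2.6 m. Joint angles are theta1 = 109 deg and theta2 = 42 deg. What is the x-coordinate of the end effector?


Convert angles to radians: theta1 = 1.9024, theta2 = 0.733
x = L1*cos(theta1) + L2*cos(theta1+theta2)
x = -4.7859 + -2.274
x = -7.0599


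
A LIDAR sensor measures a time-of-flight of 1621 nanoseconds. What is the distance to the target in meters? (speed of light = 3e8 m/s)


tof = 1621 ns = 1.621e-06 s
dist = c * tof / 2
= 3e8 * 1.621e-06 / 2
= 243.15 m


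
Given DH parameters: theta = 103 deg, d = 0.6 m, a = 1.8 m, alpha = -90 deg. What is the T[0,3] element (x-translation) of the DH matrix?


T[0,3] = a * cos(theta)
= 1.8 * cos(103 deg)
= 1.8 * -0.225
= -0.4049


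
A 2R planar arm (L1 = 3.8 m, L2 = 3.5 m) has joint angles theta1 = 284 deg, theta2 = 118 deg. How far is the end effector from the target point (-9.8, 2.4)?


End effector via forward kinematics:
x = L1*cos(t1) + L2*cos(t1+t2) = 3.5203
y = L1*sin(t1) + L2*sin(t1+t2) = -1.3452
Distance to target:
d = sqrt((-9.8 - 3.5203)^2 + (2.4 - -1.3452)^2)
= sqrt(177.4307 + 14.0263)
= 13.8368 m


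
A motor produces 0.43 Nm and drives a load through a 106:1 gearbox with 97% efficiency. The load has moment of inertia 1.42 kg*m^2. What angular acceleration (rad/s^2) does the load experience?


tau_out = tau_motor * N * eta
= 0.43 * 106 * 0.97 = 44.2126 Nm
alpha = tau_out / I = 44.2126 / 1.42
= 31.1356 rad/s^2


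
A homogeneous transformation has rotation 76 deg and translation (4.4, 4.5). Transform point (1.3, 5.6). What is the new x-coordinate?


x' = cos(theta)*px - sin(theta)*py + tx
= 0.2419*1.3 - 0.9703*5.6 + 4.4
= -0.7192


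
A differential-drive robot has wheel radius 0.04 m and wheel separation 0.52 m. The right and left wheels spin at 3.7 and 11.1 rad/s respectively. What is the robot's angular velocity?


vR = r*wR = 0.04*3.7 = 0.148 m/s
vL = r*wL = 0.04*11.1 = 0.444 m/s
v = (vR+vL)/2 = 0.296 m/s
omega = (vR-vL)/L = -0.5692 rad/s
angular velocity = -0.5692 rad/s


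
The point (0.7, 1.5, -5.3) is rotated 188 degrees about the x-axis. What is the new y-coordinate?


Rotation about x-axis: y' = y*cos(theta) - z*sin(theta)
= 1.5 * -0.9903 - -5.3 * -0.1392
= -2.223


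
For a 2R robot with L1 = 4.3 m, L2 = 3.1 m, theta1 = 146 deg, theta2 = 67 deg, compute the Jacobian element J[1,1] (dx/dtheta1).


J[1,1] = -L1*sin(t1) - L2*sin(t1+t2)
= -4.3*sin(146) - 3.1*sin(213)
= -0.7161


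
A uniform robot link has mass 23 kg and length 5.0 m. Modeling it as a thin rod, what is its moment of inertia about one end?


I = (1/3) * m * L^2
= (1/3) * 23 * 5.0^2
= 0.333333 * 23 * 25.0
= 191.6667 kg*m^2


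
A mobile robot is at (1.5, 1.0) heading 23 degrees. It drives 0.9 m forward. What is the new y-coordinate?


y_new = y0 + d*sin(theta)
= 1.0 + 0.9*sin(23)
= 1.0 + 0.3517
= 1.3517


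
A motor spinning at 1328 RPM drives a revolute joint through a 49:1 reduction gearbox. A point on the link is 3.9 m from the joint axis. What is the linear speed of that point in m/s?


omega_motor = 1328 * 2*pi/60 = 139.0678 rad/s
omega_joint = omega_motor / 49 = 2.8381 rad/s
v = omega_joint * r = 2.8381 * 3.9
= 11.0687 m/s


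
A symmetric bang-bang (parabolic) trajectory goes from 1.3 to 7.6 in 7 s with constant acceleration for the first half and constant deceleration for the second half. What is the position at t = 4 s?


Symmetric rest-to-rest: each phase covers (pf-p0)/2 in time T/2. 0.5*a*(T/2)^2 = (pf-p0)/2 => a = 4*(pf-p0)/T^2
a = 4*(7.6-1.3)/7^2 = 0.5143
t = 4 is in the deceleration phase (t > T/2).
p = pf - 0.5*a*(T-t)^2 = 7.6 - 0.5*0.5143*3^2
= 5.2857


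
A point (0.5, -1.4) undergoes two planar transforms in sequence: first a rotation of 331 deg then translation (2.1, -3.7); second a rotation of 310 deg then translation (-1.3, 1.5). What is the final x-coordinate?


After transform 1:
x1 = cos(331)*0.5 - sin(331)*-1.4 + 2.1 = 1.8586
y1 = sin(331)*0.5 + cos(331)*-1.4 + -3.7 = -5.1669
After transform 2:
x2 = cos(310)*1.8586 - sin(310)*-5.1669 + -1.3
= -4.0634


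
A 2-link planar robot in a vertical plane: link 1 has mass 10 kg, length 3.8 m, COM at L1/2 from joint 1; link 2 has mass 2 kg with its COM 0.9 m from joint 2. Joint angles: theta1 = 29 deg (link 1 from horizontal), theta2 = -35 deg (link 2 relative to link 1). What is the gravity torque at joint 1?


Horizontal distance from joint 1 to link-1 COM:
  x_c1 = (L1/2)*cos(t1) = 1.9 * 0.8746 = 1.6618 m
Horizontal distance from joint 1 to link-2 COM:
  x_c2 = L1*cos(t1) + Lc2*cos(t1+t2)
       = 3.8*0.8746 + 0.9*0.9945 = 4.2186 m
tau1 = m1*g*x_c1 + m2*g*x_c2
     = 10*9.81*1.6618 + 2*9.81*4.2186
     = 163.0204 + 82.7694
     = 245.7898 Nm


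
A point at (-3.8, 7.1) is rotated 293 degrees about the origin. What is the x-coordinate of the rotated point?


x' = x*cos(theta) - y*sin(theta)
cos(293 deg) = 0.3907, sin(293 deg) = -0.9205
x' = -3.8 * 0.3907 - 7.1 * -0.9205
= -1.4848 - -6.5356
= 5.0508


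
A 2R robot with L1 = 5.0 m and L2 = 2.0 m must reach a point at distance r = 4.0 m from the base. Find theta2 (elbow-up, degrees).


cos(theta2) = (r^2 - L1^2 - L2^2) / (2*L1*L2)
cos(theta2) = (16.0 - 25.0 - 4.0) / 20.0
cos(theta2) = -0.65
theta2 = 130.5416 degrees


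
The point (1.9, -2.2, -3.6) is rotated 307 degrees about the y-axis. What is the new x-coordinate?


Rotation about y-axis: x' = x*cos(theta) + z*sin(theta)
= 1.9 * 0.6018 + -3.6 * -0.7986
= 4.0185


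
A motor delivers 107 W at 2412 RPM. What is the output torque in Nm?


omega = 2412 * 2*pi/60 = 252.584 rad/s
tau = P / omega = 107 / 252.584
= 0.4236 Nm


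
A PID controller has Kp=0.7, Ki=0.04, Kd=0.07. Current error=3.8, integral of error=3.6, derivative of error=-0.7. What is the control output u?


u = Kp*e + Ki*int(e) + Kd*de/dt
= 0.7*3.8 + 0.04*3.6 + 0.07*(-0.7)
= 2.66 + 0.144 + -0.049
= 2.755


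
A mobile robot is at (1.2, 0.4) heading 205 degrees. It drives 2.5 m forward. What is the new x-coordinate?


x_new = x0 + d*cos(theta)
= 1.2 + 2.5*cos(205)
= 1.2 + -2.2658
= -1.0658


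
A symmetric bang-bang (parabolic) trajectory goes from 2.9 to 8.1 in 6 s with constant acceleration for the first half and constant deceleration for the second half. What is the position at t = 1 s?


Symmetric rest-to-rest: each phase covers (pf-p0)/2 in time T/2. 0.5*a*(T/2)^2 = (pf-p0)/2 => a = 4*(pf-p0)/T^2
a = 4*(8.1-2.9)/6^2 = 0.5778
t = 1 is in the acceleration phase (t <= T/2).
p = p0 + 0.5*a*t^2 = 2.9 + 0.5*0.5778*1^2
= 3.1889


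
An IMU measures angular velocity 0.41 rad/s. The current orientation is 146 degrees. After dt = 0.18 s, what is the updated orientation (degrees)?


delta_theta = w * dt = 0.41 * 0.18 = 0.0738 rad
= 4.2284 deg
theta_new = 146 + 4.2284 = 150.2284 deg


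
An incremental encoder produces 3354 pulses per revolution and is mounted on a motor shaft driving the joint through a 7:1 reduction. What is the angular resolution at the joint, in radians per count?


counts per rev = 3354
effective counts at joint = 3354 * 7 = 23478
resolution = 2*pi / 23478
= 2.6762e-04 rad/count


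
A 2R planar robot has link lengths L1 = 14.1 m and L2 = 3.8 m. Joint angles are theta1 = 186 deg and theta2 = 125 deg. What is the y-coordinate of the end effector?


Convert angles to radians: theta1 = 3.2463, theta2 = 2.1817
y = L1*sin(theta1) + L2*sin(theta1+theta2)
y = -1.4739 + -2.8679
y = -4.3417


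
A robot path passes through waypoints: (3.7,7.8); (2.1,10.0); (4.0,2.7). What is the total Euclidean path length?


Segment lengths:
  seg1 = sqrt((-1.6)^2 + (2.2)^2) = 2.7203
  seg2 = sqrt((1.9)^2 + (-7.3)^2) = 7.5432
Total = 10.2635


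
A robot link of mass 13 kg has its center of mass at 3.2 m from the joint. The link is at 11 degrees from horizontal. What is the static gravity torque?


tau = m*g*L*cos(angle)
= 13 * 9.81 * 3.2 * cos(11 deg)
= 13 * 9.81 * 3.2 * 0.9816
= 400.5981 Nm


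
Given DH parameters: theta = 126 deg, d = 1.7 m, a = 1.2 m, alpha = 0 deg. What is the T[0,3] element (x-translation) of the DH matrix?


T[0,3] = a * cos(theta)
= 1.2 * cos(126 deg)
= 1.2 * -0.5878
= -0.7053


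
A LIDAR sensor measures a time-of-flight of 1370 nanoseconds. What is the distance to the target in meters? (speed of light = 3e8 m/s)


tof = 1370 ns = 1.37e-06 s
dist = c * tof / 2
= 3e8 * 1.37e-06 / 2
= 205.5 m


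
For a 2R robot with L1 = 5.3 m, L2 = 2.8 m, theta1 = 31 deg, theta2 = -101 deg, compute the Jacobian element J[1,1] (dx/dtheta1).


J[1,1] = -L1*sin(t1) - L2*sin(t1+t2)
= -5.3*sin(31) - 2.8*sin(-70)
= -0.0986


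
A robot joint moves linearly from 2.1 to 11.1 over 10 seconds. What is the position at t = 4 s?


s = t/T = 4/10 = 0.4
p(t) = p0 + (pf-p0)*s
= 2.1 + (11.1 - 2.1) * 0.4
= 5.7


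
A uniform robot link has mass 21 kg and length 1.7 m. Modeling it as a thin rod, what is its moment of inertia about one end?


I = (1/3) * m * L^2
= (1/3) * 21 * 1.7^2
= 0.333333 * 21 * 2.89
= 20.23 kg*m^2


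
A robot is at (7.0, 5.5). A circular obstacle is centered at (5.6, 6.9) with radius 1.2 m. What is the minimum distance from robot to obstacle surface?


center_dist = sqrt((7.0-5.6)^2 + (5.5-6.9)^2)
= sqrt(1.96 + 1.96)
= 1.9799
min_dist = center_dist - radius = 1.9799 - 1.2 = 0.7799 m


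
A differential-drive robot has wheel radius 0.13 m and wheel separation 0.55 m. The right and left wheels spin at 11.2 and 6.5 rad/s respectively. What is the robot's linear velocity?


vR = r*wR = 0.13*11.2 = 1.456 m/s
vL = r*wL = 0.13*6.5 = 0.845 m/s
v = (vR+vL)/2 = 1.1505 m/s
omega = (vR-vL)/L = 1.1109 rad/s
linear velocity = 1.1505 m/s


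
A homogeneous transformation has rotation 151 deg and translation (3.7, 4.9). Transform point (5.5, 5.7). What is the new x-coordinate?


x' = cos(theta)*px - sin(theta)*py + tx
= -0.8746*5.5 - 0.4848*5.7 + 3.7
= -3.8738


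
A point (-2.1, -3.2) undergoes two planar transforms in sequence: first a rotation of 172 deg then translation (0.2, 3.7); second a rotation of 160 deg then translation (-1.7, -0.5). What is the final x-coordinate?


After transform 1:
x1 = cos(172)*-2.1 - sin(172)*-3.2 + 0.2 = 2.7249
y1 = sin(172)*-2.1 + cos(172)*-3.2 + 3.7 = 6.5766
After transform 2:
x2 = cos(160)*2.7249 - sin(160)*6.5766 + -1.7
= -6.5099


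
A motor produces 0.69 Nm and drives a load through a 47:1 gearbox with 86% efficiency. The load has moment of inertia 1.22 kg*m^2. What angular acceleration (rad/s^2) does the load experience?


tau_out = tau_motor * N * eta
= 0.69 * 47 * 0.86 = 27.8898 Nm
alpha = tau_out / I = 27.8898 / 1.22
= 22.8605 rad/s^2


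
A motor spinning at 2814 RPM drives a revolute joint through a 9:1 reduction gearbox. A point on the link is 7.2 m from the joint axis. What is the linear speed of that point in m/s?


omega_motor = 2814 * 2*pi/60 = 294.6814 rad/s
omega_joint = omega_motor / 9 = 32.7424 rad/s
v = omega_joint * r = 32.7424 * 7.2
= 235.7451 m/s


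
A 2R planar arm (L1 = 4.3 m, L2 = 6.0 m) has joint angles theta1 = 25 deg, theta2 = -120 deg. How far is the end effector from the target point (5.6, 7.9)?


End effector via forward kinematics:
x = L1*cos(t1) + L2*cos(t1+t2) = 3.3742
y = L1*sin(t1) + L2*sin(t1+t2) = -4.1599
Distance to target:
d = sqrt((5.6 - 3.3742)^2 + (7.9 - -4.1599)^2)
= sqrt(4.9542 + 145.4414)
= 12.2636 m


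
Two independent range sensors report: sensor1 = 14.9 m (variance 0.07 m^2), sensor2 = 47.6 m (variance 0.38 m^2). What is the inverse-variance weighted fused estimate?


w1 = (1/var1) / (1/var1 + 1/var2)
   = 14.2857 / (14.2857 + 2.6316) = 0.8444
w2 = 1 - w1 = 0.1556
fused = w1*s1 + w2*s2 = 12.5822 + 7.4044
= 19.9867 m


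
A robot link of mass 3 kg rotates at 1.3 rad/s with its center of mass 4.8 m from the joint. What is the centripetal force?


F = m * omega^2 * r
= 3 * 1.3^2 * 4.8
= 3 * 1.69 * 4.8
= 24.336 N


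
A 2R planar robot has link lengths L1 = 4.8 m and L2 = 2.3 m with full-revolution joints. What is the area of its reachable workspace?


r_max = L1 + L2 = 7.1 m
r_min = |L1 - L2| = 2.5 m
Area = pi*(r_max^2 - r_min^2)
= pi*(50.41 - 6.25)
= pi * 44.16
= 138.7327 m^2


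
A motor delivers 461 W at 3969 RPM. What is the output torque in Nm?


omega = 3969 * 2*pi/60 = 415.6327 rad/s
tau = P / omega = 461 / 415.6327
= 1.1092 Nm


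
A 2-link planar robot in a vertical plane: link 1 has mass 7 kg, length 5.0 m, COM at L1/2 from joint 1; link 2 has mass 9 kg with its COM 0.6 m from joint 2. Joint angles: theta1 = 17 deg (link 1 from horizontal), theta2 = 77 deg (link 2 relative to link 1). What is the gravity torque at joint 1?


Horizontal distance from joint 1 to link-1 COM:
  x_c1 = (L1/2)*cos(t1) = 2.5 * 0.9563 = 2.3908 m
Horizontal distance from joint 1 to link-2 COM:
  x_c2 = L1*cos(t1) + Lc2*cos(t1+t2)
       = 5.0*0.9563 + 0.6*-0.0698 = 4.7397 m
tau1 = m1*g*x_c1 + m2*g*x_c2
     = 7*9.81*2.3908 + 9*9.81*4.7397
     = 164.1736 + 418.4655
     = 582.6391 Nm


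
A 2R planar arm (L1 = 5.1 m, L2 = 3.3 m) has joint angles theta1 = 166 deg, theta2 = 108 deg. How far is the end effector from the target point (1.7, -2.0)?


End effector via forward kinematics:
x = L1*cos(t1) + L2*cos(t1+t2) = -4.7183
y = L1*sin(t1) + L2*sin(t1+t2) = -2.0582
Distance to target:
d = sqrt((1.7 - -4.7183)^2 + (-2.0 - -2.0582)^2)
= sqrt(41.1947 + 0.0034)
= 6.4186 m


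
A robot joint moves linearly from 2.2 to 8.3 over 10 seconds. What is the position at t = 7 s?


s = t/T = 7/10 = 0.7
p(t) = p0 + (pf-p0)*s
= 2.2 + (8.3 - 2.2) * 0.7
= 6.47


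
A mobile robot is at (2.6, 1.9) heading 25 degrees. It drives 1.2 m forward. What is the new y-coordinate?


y_new = y0 + d*sin(theta)
= 1.9 + 1.2*sin(25)
= 1.9 + 0.5071
= 2.4071


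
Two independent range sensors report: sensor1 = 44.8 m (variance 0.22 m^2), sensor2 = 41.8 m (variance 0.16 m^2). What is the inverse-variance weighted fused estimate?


w1 = (1/var1) / (1/var1 + 1/var2)
   = 4.5455 / (4.5455 + 6.25) = 0.4211
w2 = 1 - w1 = 0.5789
fused = w1*s1 + w2*s2 = 18.8632 + 24.2
= 43.0632 m


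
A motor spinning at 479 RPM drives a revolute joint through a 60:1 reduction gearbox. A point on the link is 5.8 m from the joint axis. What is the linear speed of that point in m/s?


omega_motor = 479 * 2*pi/60 = 50.1608 rad/s
omega_joint = omega_motor / 60 = 0.836 rad/s
v = omega_joint * r = 0.836 * 5.8
= 4.8489 m/s


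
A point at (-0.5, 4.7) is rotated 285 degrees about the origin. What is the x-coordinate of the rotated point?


x' = x*cos(theta) - y*sin(theta)
cos(285 deg) = 0.2588, sin(285 deg) = -0.9659
x' = -0.5 * 0.2588 - 4.7 * -0.9659
= -0.1294 - -4.5399
= 4.4104


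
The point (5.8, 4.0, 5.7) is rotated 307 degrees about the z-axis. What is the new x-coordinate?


Rotation about z-axis: x' = x*cos(theta) - y*sin(theta)
= 5.8 * 0.6018 - 4.0 * -0.7986
= 6.6851


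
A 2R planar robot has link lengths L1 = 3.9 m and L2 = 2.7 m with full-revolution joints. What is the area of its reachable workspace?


r_max = L1 + L2 = 6.6 m
r_min = |L1 - L2| = 1.2 m
Area = pi*(r_max^2 - r_min^2)
= pi*(43.56 - 1.44)
= pi * 42.12
= 132.3239 m^2


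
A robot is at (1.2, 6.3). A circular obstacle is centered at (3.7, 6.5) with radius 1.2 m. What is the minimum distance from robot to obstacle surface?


center_dist = sqrt((1.2-3.7)^2 + (6.3-6.5)^2)
= sqrt(6.25 + 0.04)
= 2.508
min_dist = center_dist - radius = 2.508 - 1.2 = 1.308 m


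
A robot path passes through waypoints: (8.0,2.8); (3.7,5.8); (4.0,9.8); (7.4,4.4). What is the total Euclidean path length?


Segment lengths:
  seg1 = sqrt((-4.3)^2 + (3.0)^2) = 5.2431
  seg2 = sqrt((0.3)^2 + (4.0)^2) = 4.0112
  seg3 = sqrt((3.4)^2 + (-5.4)^2) = 6.3812
Total = 15.6355


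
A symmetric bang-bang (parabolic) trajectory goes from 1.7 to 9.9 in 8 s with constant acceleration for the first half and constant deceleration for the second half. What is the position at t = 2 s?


Symmetric rest-to-rest: each phase covers (pf-p0)/2 in time T/2. 0.5*a*(T/2)^2 = (pf-p0)/2 => a = 4*(pf-p0)/T^2
a = 4*(9.9-1.7)/8^2 = 0.5125
t = 2 is in the acceleration phase (t <= T/2).
p = p0 + 0.5*a*t^2 = 1.7 + 0.5*0.5125*2^2
= 2.725


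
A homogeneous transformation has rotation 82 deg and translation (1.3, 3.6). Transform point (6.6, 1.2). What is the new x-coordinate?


x' = cos(theta)*px - sin(theta)*py + tx
= 0.1392*6.6 - 0.9903*1.2 + 1.3
= 1.0302


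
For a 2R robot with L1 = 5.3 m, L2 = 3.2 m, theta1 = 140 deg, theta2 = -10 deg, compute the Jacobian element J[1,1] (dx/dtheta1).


J[1,1] = -L1*sin(t1) - L2*sin(t1+t2)
= -5.3*sin(140) - 3.2*sin(130)
= -5.8581


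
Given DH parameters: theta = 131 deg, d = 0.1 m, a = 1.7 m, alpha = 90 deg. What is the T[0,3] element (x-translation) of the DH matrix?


T[0,3] = a * cos(theta)
= 1.7 * cos(131 deg)
= 1.7 * -0.6561
= -1.1153


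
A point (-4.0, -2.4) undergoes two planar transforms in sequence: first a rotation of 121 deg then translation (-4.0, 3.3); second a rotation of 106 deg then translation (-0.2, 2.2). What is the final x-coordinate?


After transform 1:
x1 = cos(121)*-4.0 - sin(121)*-2.4 + -4.0 = 0.1174
y1 = sin(121)*-4.0 + cos(121)*-2.4 + 3.3 = 1.1074
After transform 2:
x2 = cos(106)*0.1174 - sin(106)*1.1074 + -0.2
= -1.2969


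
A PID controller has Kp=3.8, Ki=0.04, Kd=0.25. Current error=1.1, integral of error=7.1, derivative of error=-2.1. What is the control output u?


u = Kp*e + Ki*int(e) + Kd*de/dt
= 3.8*1.1 + 0.04*7.1 + 0.25*(-2.1)
= 4.18 + 0.284 + -0.525
= 3.939


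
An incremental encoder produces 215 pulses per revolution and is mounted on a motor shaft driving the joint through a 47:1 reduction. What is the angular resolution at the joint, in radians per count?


counts per rev = 215
effective counts at joint = 215 * 47 = 10105
resolution = 2*pi / 10105
= 6.2179e-04 rad/count


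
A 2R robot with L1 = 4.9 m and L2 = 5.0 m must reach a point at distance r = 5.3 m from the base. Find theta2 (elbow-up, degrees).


cos(theta2) = (r^2 - L1^2 - L2^2) / (2*L1*L2)
cos(theta2) = (28.09 - 24.01 - 25.0) / 49.0
cos(theta2) = -0.426939
theta2 = 115.2734 degrees


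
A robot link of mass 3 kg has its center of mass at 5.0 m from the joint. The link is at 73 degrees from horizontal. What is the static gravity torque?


tau = m*g*L*cos(angle)
= 3 * 9.81 * 5.0 * cos(73 deg)
= 3 * 9.81 * 5.0 * 0.2924
= 43.0225 Nm


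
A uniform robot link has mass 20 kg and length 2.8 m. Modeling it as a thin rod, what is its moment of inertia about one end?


I = (1/3) * m * L^2
= (1/3) * 20 * 2.8^2
= 0.333333 * 20 * 7.84
= 52.2667 kg*m^2


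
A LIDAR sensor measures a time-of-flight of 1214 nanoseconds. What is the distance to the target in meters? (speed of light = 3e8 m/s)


tof = 1214 ns = 1.214e-06 s
dist = c * tof / 2
= 3e8 * 1.214e-06 / 2
= 182.1 m


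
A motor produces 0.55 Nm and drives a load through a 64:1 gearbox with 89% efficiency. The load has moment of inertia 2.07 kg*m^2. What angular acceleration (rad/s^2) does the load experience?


tau_out = tau_motor * N * eta
= 0.55 * 64 * 0.89 = 31.328 Nm
alpha = tau_out / I = 31.328 / 2.07
= 15.1343 rad/s^2


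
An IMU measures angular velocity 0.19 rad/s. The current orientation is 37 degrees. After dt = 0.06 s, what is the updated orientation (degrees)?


delta_theta = w * dt = 0.19 * 0.06 = 0.0114 rad
= 0.6532 deg
theta_new = 37 + 0.6532 = 37.6532 deg


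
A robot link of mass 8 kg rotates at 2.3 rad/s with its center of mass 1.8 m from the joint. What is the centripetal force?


F = m * omega^2 * r
= 8 * 2.3^2 * 1.8
= 8 * 5.29 * 1.8
= 76.176 N


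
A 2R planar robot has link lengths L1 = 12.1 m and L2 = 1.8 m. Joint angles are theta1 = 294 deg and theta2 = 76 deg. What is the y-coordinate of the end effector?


Convert angles to radians: theta1 = 5.1313, theta2 = 1.3265
y = L1*sin(theta1) + L2*sin(theta1+theta2)
y = -11.0539 + 0.3126
y = -10.7413


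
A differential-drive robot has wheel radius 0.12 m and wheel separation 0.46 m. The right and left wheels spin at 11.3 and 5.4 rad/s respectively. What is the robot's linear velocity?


vR = r*wR = 0.12*11.3 = 1.356 m/s
vL = r*wL = 0.12*5.4 = 0.648 m/s
v = (vR+vL)/2 = 1.002 m/s
omega = (vR-vL)/L = 1.5391 rad/s
linear velocity = 1.002 m/s


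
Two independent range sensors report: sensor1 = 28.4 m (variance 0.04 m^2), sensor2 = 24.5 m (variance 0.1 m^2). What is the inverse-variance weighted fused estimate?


w1 = (1/var1) / (1/var1 + 1/var2)
   = 25.0 / (25.0 + 10.0) = 0.7143
w2 = 1 - w1 = 0.2857
fused = w1*s1 + w2*s2 = 20.2857 + 7.0
= 27.2857 m


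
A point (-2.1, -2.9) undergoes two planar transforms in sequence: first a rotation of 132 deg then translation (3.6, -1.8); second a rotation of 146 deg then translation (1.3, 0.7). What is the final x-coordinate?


After transform 1:
x1 = cos(132)*-2.1 - sin(132)*-2.9 + 3.6 = 7.1603
y1 = sin(132)*-2.1 + cos(132)*-2.9 + -1.8 = -1.4201
After transform 2:
x2 = cos(146)*7.1603 - sin(146)*-1.4201 + 1.3
= -3.842


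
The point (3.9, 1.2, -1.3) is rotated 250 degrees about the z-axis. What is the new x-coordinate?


Rotation about z-axis: x' = x*cos(theta) - y*sin(theta)
= 3.9 * -0.342 - 1.2 * -0.9397
= -0.2062


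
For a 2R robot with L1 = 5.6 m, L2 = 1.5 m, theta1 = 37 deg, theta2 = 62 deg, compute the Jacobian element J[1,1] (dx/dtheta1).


J[1,1] = -L1*sin(t1) - L2*sin(t1+t2)
= -5.6*sin(37) - 1.5*sin(99)
= -4.8517


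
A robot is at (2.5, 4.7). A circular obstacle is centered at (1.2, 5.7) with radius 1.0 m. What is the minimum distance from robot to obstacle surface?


center_dist = sqrt((2.5-1.2)^2 + (4.7-5.7)^2)
= sqrt(1.69 + 1.0)
= 1.6401
min_dist = center_dist - radius = 1.6401 - 1.0 = 0.6401 m


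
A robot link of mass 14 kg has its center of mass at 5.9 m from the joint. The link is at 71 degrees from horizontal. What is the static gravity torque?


tau = m*g*L*cos(angle)
= 14 * 9.81 * 5.9 * cos(71 deg)
= 14 * 9.81 * 5.9 * 0.3256
= 263.8098 Nm


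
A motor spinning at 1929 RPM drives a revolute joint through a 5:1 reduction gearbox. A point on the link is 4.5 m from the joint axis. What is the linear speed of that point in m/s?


omega_motor = 1929 * 2*pi/60 = 202.0044 rad/s
omega_joint = omega_motor / 5 = 40.4009 rad/s
v = omega_joint * r = 40.4009 * 4.5
= 181.804 m/s


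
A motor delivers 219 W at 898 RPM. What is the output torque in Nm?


omega = 898 * 2*pi/60 = 94.0383 rad/s
tau = P / omega = 219 / 94.0383
= 2.3288 Nm


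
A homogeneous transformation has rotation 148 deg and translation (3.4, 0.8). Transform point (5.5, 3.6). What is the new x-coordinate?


x' = cos(theta)*px - sin(theta)*py + tx
= -0.848*5.5 - 0.5299*3.6 + 3.4
= -3.172


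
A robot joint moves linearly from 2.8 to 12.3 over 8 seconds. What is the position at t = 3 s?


s = t/T = 3/8 = 0.375
p(t) = p0 + (pf-p0)*s
= 2.8 + (12.3 - 2.8) * 0.375
= 6.3625


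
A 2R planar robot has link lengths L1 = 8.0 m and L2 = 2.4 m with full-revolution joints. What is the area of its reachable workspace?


r_max = L1 + L2 = 10.4 m
r_min = |L1 - L2| = 5.6 m
Area = pi*(r_max^2 - r_min^2)
= pi*(108.16 - 31.36)
= pi * 76.8
= 241.2743 m^2


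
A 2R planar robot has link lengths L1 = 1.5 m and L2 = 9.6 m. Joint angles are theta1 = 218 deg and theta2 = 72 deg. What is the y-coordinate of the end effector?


Convert angles to radians: theta1 = 3.8048, theta2 = 1.2566
y = L1*sin(theta1) + L2*sin(theta1+theta2)
y = -0.9235 + -9.021
y = -9.9445


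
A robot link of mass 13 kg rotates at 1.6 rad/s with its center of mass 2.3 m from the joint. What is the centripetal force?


F = m * omega^2 * r
= 13 * 1.6^2 * 2.3
= 13 * 2.56 * 2.3
= 76.544 N


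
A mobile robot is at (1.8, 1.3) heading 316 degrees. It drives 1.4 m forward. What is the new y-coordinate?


y_new = y0 + d*sin(theta)
= 1.3 + 1.4*sin(316)
= 1.3 + -0.9725
= 0.3275


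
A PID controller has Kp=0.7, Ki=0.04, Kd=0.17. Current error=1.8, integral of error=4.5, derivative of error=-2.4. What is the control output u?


u = Kp*e + Ki*int(e) + Kd*de/dt
= 0.7*1.8 + 0.04*4.5 + 0.17*(-2.4)
= 1.26 + 0.18 + -0.408
= 1.032


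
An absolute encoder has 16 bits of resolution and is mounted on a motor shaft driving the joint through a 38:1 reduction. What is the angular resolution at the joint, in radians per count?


counts = 2^16 = 65536
effective counts at joint = 65536 * 38 = 2490368
resolution = 2*pi / 2490368
= 2.5230e-06 rad/count


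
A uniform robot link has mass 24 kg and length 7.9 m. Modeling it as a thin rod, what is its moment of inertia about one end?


I = (1/3) * m * L^2
= (1/3) * 24 * 7.9^2
= 0.333333 * 24 * 62.41
= 499.28 kg*m^2


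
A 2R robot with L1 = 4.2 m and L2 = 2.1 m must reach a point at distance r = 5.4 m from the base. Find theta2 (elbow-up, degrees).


cos(theta2) = (r^2 - L1^2 - L2^2) / (2*L1*L2)
cos(theta2) = (29.16 - 17.64 - 4.41) / 17.64
cos(theta2) = 0.403061
theta2 = 66.2303 degrees


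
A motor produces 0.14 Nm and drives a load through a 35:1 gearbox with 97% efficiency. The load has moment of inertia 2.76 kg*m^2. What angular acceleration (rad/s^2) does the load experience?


tau_out = tau_motor * N * eta
= 0.14 * 35 * 0.97 = 4.753 Nm
alpha = tau_out / I = 4.753 / 2.76
= 1.7221 rad/s^2


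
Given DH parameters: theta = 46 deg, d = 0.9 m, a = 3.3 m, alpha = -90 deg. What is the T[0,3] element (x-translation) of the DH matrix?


T[0,3] = a * cos(theta)
= 3.3 * cos(46 deg)
= 3.3 * 0.6947
= 2.2924


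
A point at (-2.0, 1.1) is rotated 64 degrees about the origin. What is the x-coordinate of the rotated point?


x' = x*cos(theta) - y*sin(theta)
cos(64 deg) = 0.4384, sin(64 deg) = 0.8988
x' = -2.0 * 0.4384 - 1.1 * 0.8988
= -0.8767 - 0.9887
= -1.8654


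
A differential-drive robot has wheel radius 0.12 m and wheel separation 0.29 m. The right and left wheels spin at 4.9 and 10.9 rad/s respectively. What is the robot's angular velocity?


vR = r*wR = 0.12*4.9 = 0.588 m/s
vL = r*wL = 0.12*10.9 = 1.308 m/s
v = (vR+vL)/2 = 0.948 m/s
omega = (vR-vL)/L = -2.4828 rad/s
angular velocity = -2.4828 rad/s


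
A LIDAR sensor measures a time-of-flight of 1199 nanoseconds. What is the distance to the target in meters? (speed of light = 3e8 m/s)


tof = 1199 ns = 1.199e-06 s
dist = c * tof / 2
= 3e8 * 1.199e-06 / 2
= 179.85 m


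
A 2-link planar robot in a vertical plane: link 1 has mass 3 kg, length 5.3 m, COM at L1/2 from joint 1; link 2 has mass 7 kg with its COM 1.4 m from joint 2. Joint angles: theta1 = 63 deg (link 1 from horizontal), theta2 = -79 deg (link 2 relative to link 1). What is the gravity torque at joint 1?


Horizontal distance from joint 1 to link-1 COM:
  x_c1 = (L1/2)*cos(t1) = 2.65 * 0.454 = 1.2031 m
Horizontal distance from joint 1 to link-2 COM:
  x_c2 = L1*cos(t1) + Lc2*cos(t1+t2)
       = 5.3*0.454 + 1.4*0.9613 = 3.7519 m
tau1 = m1*g*x_c1 + m2*g*x_c2
     = 3*9.81*1.2031 + 7*9.81*3.7519
     = 35.4065 + 257.6441
     = 293.0506 Nm


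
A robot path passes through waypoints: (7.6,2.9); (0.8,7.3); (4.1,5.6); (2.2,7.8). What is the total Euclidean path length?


Segment lengths:
  seg1 = sqrt((-6.8)^2 + (4.4)^2) = 8.0994
  seg2 = sqrt((3.3)^2 + (-1.7)^2) = 3.7121
  seg3 = sqrt((-1.9)^2 + (2.2)^2) = 2.9069
Total = 14.7184


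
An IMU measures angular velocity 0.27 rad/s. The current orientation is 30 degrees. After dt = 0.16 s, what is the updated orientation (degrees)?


delta_theta = w * dt = 0.27 * 0.16 = 0.0432 rad
= 2.4752 deg
theta_new = 30 + 2.4752 = 32.4752 deg


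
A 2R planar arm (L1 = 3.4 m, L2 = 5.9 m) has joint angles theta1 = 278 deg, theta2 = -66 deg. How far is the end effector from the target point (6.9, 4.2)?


End effector via forward kinematics:
x = L1*cos(t1) + L2*cos(t1+t2) = -4.5303
y = L1*sin(t1) + L2*sin(t1+t2) = -6.4934
Distance to target:
d = sqrt((6.9 - -4.5303)^2 + (4.2 - -6.4934)^2)
= sqrt(130.6516 + 114.3496)
= 15.6525 m


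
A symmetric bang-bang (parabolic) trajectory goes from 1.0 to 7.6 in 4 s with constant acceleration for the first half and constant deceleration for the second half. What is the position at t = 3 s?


Symmetric rest-to-rest: each phase covers (pf-p0)/2 in time T/2. 0.5*a*(T/2)^2 = (pf-p0)/2 => a = 4*(pf-p0)/T^2
a = 4*(7.6-1.0)/4^2 = 1.65
t = 3 is in the deceleration phase (t > T/2).
p = pf - 0.5*a*(T-t)^2 = 7.6 - 0.5*1.65*1^2
= 6.775


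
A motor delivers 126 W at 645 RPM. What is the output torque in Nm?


omega = 645 * 2*pi/60 = 67.5442 rad/s
tau = P / omega = 126 / 67.5442
= 1.8654 Nm


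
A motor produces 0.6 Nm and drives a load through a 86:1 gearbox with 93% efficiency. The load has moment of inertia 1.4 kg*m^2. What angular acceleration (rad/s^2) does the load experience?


tau_out = tau_motor * N * eta
= 0.6 * 86 * 0.93 = 47.988 Nm
alpha = tau_out / I = 47.988 / 1.4
= 34.2771 rad/s^2


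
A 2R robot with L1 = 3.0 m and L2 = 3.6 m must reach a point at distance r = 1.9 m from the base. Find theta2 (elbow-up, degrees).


cos(theta2) = (r^2 - L1^2 - L2^2) / (2*L1*L2)
cos(theta2) = (3.61 - 9.0 - 12.96) / 21.6
cos(theta2) = -0.849537
theta2 = 148.1614 degrees


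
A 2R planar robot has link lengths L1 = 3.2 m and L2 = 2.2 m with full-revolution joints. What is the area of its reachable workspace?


r_max = L1 + L2 = 5.4 m
r_min = |L1 - L2| = 1.0 m
Area = pi*(r_max^2 - r_min^2)
= pi*(29.16 - 1.0)
= pi * 28.16
= 88.4672 m^2


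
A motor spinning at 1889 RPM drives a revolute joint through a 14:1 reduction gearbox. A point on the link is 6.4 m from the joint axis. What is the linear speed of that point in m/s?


omega_motor = 1889 * 2*pi/60 = 197.8156 rad/s
omega_joint = omega_motor / 14 = 14.1297 rad/s
v = omega_joint * r = 14.1297 * 6.4
= 90.43 m/s


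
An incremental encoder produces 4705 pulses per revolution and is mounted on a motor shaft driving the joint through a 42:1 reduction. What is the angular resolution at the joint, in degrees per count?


counts per rev = 4705
effective counts at joint = 4705 * 42 = 197610
resolution = 360 / 197610
= 0.0018 deg/count


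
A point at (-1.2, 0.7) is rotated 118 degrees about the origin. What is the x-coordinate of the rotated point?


x' = x*cos(theta) - y*sin(theta)
cos(118 deg) = -0.4695, sin(118 deg) = 0.8829
x' = -1.2 * -0.4695 - 0.7 * 0.8829
= 0.5634 - 0.6181
= -0.0547


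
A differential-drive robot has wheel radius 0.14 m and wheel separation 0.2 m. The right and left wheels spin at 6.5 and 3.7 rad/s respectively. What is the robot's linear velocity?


vR = r*wR = 0.14*6.5 = 0.91 m/s
vL = r*wL = 0.14*3.7 = 0.518 m/s
v = (vR+vL)/2 = 0.714 m/s
omega = (vR-vL)/L = 1.96 rad/s
linear velocity = 0.714 m/s


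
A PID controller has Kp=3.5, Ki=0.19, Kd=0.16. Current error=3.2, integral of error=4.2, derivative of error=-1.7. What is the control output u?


u = Kp*e + Ki*int(e) + Kd*de/dt
= 3.5*3.2 + 0.19*4.2 + 0.16*(-1.7)
= 11.2 + 0.798 + -0.272
= 11.726


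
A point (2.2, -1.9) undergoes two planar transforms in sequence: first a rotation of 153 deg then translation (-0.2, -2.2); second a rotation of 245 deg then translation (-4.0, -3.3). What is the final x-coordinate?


After transform 1:
x1 = cos(153)*2.2 - sin(153)*-1.9 + -0.2 = -1.2976
y1 = sin(153)*2.2 + cos(153)*-1.9 + -2.2 = 0.4917
After transform 2:
x2 = cos(245)*-1.2976 - sin(245)*0.4917 + -4.0
= -3.006


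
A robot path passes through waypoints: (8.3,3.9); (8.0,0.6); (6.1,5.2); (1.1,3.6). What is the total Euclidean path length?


Segment lengths:
  seg1 = sqrt((-0.3)^2 + (-3.3)^2) = 3.3136
  seg2 = sqrt((-1.9)^2 + (4.6)^2) = 4.9769
  seg3 = sqrt((-5.0)^2 + (-1.6)^2) = 5.2498
Total = 13.5403


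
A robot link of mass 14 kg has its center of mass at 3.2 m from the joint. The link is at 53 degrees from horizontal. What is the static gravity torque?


tau = m*g*L*cos(angle)
= 14 * 9.81 * 3.2 * cos(53 deg)
= 14 * 9.81 * 3.2 * 0.6018
= 264.4905 Nm


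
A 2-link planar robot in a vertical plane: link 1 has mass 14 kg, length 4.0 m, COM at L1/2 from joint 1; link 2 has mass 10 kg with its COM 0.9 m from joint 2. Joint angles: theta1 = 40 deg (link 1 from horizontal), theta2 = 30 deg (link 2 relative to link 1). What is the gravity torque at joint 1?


Horizontal distance from joint 1 to link-1 COM:
  x_c1 = (L1/2)*cos(t1) = 2.0 * 0.766 = 1.5321 m
Horizontal distance from joint 1 to link-2 COM:
  x_c2 = L1*cos(t1) + Lc2*cos(t1+t2)
       = 4.0*0.766 + 0.9*0.342 = 3.372 m
tau1 = m1*g*x_c1 + m2*g*x_c2
     = 14*9.81*1.5321 + 10*9.81*3.372
     = 210.4171 + 330.7928
     = 541.2099 Nm


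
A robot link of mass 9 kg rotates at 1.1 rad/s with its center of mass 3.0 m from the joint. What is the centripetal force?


F = m * omega^2 * r
= 9 * 1.1^2 * 3.0
= 9 * 1.21 * 3.0
= 32.67 N


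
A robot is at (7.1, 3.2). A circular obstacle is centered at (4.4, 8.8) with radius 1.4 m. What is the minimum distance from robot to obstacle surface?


center_dist = sqrt((7.1-4.4)^2 + (3.2-8.8)^2)
= sqrt(7.29 + 31.36)
= 6.2169
min_dist = center_dist - radius = 6.2169 - 1.4 = 4.8169 m


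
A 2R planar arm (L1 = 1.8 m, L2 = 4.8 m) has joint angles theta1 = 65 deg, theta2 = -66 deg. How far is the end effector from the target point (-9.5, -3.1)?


End effector via forward kinematics:
x = L1*cos(t1) + L2*cos(t1+t2) = 5.56
y = L1*sin(t1) + L2*sin(t1+t2) = 1.5476
Distance to target:
d = sqrt((-9.5 - 5.56)^2 + (-3.1 - 1.5476)^2)
= sqrt(226.8031 + 21.6)
= 15.7608 m


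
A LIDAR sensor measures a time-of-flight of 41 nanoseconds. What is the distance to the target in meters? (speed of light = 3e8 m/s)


tof = 41 ns = 4.1e-08 s
dist = c * tof / 2
= 3e8 * 4.1e-08 / 2
= 6.15 m


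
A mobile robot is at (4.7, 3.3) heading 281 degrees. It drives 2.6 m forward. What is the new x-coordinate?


x_new = x0 + d*cos(theta)
= 4.7 + 2.6*cos(281)
= 4.7 + 0.4961
= 5.1961


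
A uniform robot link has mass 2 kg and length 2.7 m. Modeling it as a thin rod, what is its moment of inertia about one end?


I = (1/3) * m * L^2
= (1/3) * 2 * 2.7^2
= 0.333333 * 2 * 7.29
= 4.86 kg*m^2


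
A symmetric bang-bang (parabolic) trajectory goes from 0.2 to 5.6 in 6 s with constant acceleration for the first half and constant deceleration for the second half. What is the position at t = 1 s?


Symmetric rest-to-rest: each phase covers (pf-p0)/2 in time T/2. 0.5*a*(T/2)^2 = (pf-p0)/2 => a = 4*(pf-p0)/T^2
a = 4*(5.6-0.2)/6^2 = 0.6
t = 1 is in the acceleration phase (t <= T/2).
p = p0 + 0.5*a*t^2 = 0.2 + 0.5*0.6*1^2
= 0.5


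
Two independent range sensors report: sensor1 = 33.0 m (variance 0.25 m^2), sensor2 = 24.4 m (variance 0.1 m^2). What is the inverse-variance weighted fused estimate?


w1 = (1/var1) / (1/var1 + 1/var2)
   = 4.0 / (4.0 + 10.0) = 0.2857
w2 = 1 - w1 = 0.7143
fused = w1*s1 + w2*s2 = 9.4286 + 17.4286
= 26.8571 m


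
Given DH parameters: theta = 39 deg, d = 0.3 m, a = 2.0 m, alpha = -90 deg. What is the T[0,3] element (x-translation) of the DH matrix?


T[0,3] = a * cos(theta)
= 2.0 * cos(39 deg)
= 2.0 * 0.7771
= 1.5543


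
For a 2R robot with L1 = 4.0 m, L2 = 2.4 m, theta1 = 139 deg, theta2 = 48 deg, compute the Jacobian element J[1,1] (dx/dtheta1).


J[1,1] = -L1*sin(t1) - L2*sin(t1+t2)
= -4.0*sin(139) - 2.4*sin(187)
= -2.3317


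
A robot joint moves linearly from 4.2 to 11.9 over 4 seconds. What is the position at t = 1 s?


s = t/T = 1/4 = 0.25
p(t) = p0 + (pf-p0)*s
= 4.2 + (11.9 - 4.2) * 0.25
= 6.125


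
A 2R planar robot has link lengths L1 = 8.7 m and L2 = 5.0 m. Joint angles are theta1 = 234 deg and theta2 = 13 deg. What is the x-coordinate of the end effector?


Convert angles to radians: theta1 = 4.0841, theta2 = 0.2269
x = L1*cos(theta1) + L2*cos(theta1+theta2)
x = -5.1137 + -1.9537
x = -7.0674


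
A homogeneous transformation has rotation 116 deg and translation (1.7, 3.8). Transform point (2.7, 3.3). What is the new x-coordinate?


x' = cos(theta)*px - sin(theta)*py + tx
= -0.4384*2.7 - 0.8988*3.3 + 1.7
= -2.4496


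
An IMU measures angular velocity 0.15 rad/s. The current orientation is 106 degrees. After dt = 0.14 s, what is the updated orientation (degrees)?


delta_theta = w * dt = 0.15 * 0.14 = 0.021 rad
= 1.2032 deg
theta_new = 106 + 1.2032 = 107.2032 deg


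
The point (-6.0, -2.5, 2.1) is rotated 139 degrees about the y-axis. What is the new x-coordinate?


Rotation about y-axis: x' = x*cos(theta) + z*sin(theta)
= -6.0 * -0.7547 + 2.1 * 0.6561
= 5.906


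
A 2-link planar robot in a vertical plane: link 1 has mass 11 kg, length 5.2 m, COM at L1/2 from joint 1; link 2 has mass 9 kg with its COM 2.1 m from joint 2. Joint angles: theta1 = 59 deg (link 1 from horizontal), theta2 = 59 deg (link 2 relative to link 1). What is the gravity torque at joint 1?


Horizontal distance from joint 1 to link-1 COM:
  x_c1 = (L1/2)*cos(t1) = 2.6 * 0.515 = 1.3391 m
Horizontal distance from joint 1 to link-2 COM:
  x_c2 = L1*cos(t1) + Lc2*cos(t1+t2)
       = 5.2*0.515 + 2.1*-0.4695 = 1.6923 m
tau1 = m1*g*x_c1 + m2*g*x_c2
     = 11*9.81*1.3391 + 9*9.81*1.6923
     = 144.5022 + 149.4138
     = 293.916 Nm
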